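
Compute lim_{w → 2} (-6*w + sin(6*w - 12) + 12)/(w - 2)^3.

-36

Direct substitution gives 0/0.
Apply L'Hôpital: lim (6*cos(6*w - 12) - 6)/(3*(w - 2)^2), still 0/0.
Apply L'Hôpital: lim (-36*sin(6*w - 12))/(6*w - 12), still 0/0.
After 3 applications of L'Hôpital's rule the quotient is (-216*cos(6*w - 12))/(6); substituting w = 2 gives -36.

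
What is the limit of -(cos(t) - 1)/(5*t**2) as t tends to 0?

1/10

Direct substitution gives 0/0.
Apply L'Hôpital: lim (-sin(t))/(-10*t), still 0/0.
After 2 applications of L'Hôpital's rule the quotient is (-cos(t))/(-10); substituting t = 0 gives 1/10.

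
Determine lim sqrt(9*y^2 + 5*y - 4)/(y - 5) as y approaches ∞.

3

For large |y|, √(9*y^2 + 5*y - 4) ≈ √9·|y| and the denominator ≈ y.
Since y → +∞, |y| = y, giving √9/(1) = 3.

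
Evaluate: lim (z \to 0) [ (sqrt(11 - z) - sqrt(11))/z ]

Substitution gives 0/0. Multiply numerator and denominator by the conjugate √(11 - z) + √11.
The numerator becomes (11 - z) − 11 = -z, so the expression simplifies to -1/(√(11 - z) + √11).
Letting z → 0 gives -1/(2√11) = -√(11)/22.

-√(11)/22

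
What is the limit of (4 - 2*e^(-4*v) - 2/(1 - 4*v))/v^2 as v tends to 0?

-48

Substitution gives 0/0 (the numerator vanishes to order 2).
Expand each term to order v^2: the coefficient of v^2 in -2·e^(-4v) is -16 and in -2·1/(1 - 4v) is -32.
Lower-order terms cancel with the polynomial part, so the numerator is (-48)·v^2 + o(v^2), and the limit is (-48)/(1) = -48.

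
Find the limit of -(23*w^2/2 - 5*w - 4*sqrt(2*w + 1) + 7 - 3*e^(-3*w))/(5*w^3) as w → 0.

Substitution gives 0/0 (the numerator vanishes to order 3).
Expand each term to order w^3: the coefficient of w^3 in -4·√(1 + 2w) is -2 and in -3·e^(-3w) is 27/2.
Lower-order terms cancel with the polynomial part, so the numerator is (23/2)·w^3 + o(w^3), and the limit is (23/2)/(-5) = -23/10.

-23/10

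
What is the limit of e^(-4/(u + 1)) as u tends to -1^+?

0

As u → -1⁺, -4/(u + 1) → −∞, so e^(-4/(u + 1)) → 0.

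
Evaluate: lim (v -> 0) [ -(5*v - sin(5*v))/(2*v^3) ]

-125/12

Direct substitution gives 0/0.
Apply L'Hôpital: lim (5 - 5*cos(5*v))/(-6*v^2), still 0/0.
Apply L'Hôpital: lim (25*sin(5*v))/(-12*v), still 0/0.
After 3 applications of L'Hôpital's rule the quotient is (125*cos(5*v))/(-12); substituting v = 0 gives -125/12.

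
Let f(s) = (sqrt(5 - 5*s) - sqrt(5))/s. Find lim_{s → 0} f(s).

-√(5)/2

Substitution gives 0/0. Multiply numerator and denominator by the conjugate √(5 - 5s) + √5.
The numerator becomes (5 - 5s) − 5 = -5s, so the expression simplifies to -5/(√(5 - 5s) + √5).
Letting s → 0 gives -5/(2√5) = -√(5)/2.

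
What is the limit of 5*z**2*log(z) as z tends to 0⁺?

This is a 0·(−∞) form. Rewrite as 5·ln(z) / z^(−2) and apply L'Hôpital:
the derivative quotient is 5·(1/z) / (−2·z^(−3)) = (-5/2)·z^2 → 0.

0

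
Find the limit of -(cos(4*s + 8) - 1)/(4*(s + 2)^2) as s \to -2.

Direct substitution gives 0/0.
Apply L'Hôpital: lim (-4*sin(4*s + 8))/(-8*s - 16), still 0/0.
After 2 applications of L'Hôpital's rule the quotient is (-16*cos(4*s + 8))/(-8); substituting s = -2 gives 2.

2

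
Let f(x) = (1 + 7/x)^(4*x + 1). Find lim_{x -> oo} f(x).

e^(28)

Let L be the limit and take ln: ln L = lim (4x + 1)·ln(1 + 7/x) = lim (4x + 1)·(7/x + O(1/x²)) = 28.
Hence L = e^(28).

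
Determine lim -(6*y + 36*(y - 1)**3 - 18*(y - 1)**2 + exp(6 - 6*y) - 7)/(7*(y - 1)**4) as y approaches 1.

-54/7

Direct substitution gives 0/0.
Apply L'Hôpital: lim (-36*y + 108*(y - 1)^2 - 6*e^(6 - 6*y) + 42)/(-28*(y - 1)^3), still 0/0.
Apply L'Hôpital: lim (216*y + 36*e^(6 - 6*y) - 252)/(-84*(y - 1)^2), still 0/0.
Apply L'Hôpital: lim (216 - 216*e^(6 - 6*y))/(168 - 168*y), still 0/0.
After 4 applications of L'Hôpital's rule the quotient is (1296*e^(6 - 6*y))/(-168); substituting y = 1 gives -54/7.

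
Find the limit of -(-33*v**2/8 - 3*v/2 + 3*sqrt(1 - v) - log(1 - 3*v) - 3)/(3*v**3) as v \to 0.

Substitution gives 0/0 (the numerator vanishes to order 3).
Expand each term to order v^3: the coefficient of v^3 in 3·√(1 - v) is -3/16 and in −ln(1 - 3v) is 9.
Lower-order terms cancel with the polynomial part, so the numerator is (141/16)·v^3 + o(v^3), and the limit is (141/16)/(-3) = -47/16.

-47/16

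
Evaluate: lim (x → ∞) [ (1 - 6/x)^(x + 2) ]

e^(-6)

Write it as [(1 - 6/x)^x]^(1) · (1 - 6/x)^(2). The bracketed term tends to e^(-6) and the second factor to 1, so the limit is e^(-6).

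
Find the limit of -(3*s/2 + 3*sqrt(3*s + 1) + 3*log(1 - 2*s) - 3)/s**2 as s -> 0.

75/8

Substitution gives 0/0 (the numerator vanishes to order 2).
Expand each term to order s^2: the coefficient of s^2 in 3·√(1 + 3s) is -27/8 and in 3·ln(1 - 2s) is -6.
Lower-order terms cancel with the polynomial part, so the numerator is (-75/8)·s^2 + o(s^2), and the limit is (-75/8)/(-1) = 75/8.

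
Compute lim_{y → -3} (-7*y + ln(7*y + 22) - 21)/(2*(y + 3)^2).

-49/4

Direct substitution gives 0/0.
Apply L'Hôpital: lim (-7 + 7/(7*y + 22))/(4*y + 12), still 0/0.
After 2 applications of L'Hôpital's rule the quotient is (-49/(7*y + 22)^2)/(4); substituting y = -3 gives -49/4.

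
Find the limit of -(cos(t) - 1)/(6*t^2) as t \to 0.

1/12

Direct substitution gives 0/0.
Apply L'Hôpital: lim (-sin(t))/(-12*t), still 0/0.
After 2 applications of L'Hôpital's rule the quotient is (-cos(t))/(-12); substituting t = 0 gives 1/12.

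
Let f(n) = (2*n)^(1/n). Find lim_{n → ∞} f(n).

Base → ∞ and exponent → 0: an ∞^0 form.
Take logs: (1/n)·ln(2·n^1) = (ln 2 + 1·ln n)/n → 0.
So the limit is e^0 = 1.

1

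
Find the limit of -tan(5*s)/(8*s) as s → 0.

-5/8

Substitution gives 0/0.
Since tan(u)/u → 1 as u → 0, tan(5s)/(5s) → 1 and the limit is 5/(-8) = -5/8.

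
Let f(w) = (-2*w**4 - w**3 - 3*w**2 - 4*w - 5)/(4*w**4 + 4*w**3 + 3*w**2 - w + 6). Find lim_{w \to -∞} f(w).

-1/2

Numerator and denominator both have degree 4.
Dividing every term by w^4, all lower-order terms vanish and the limit is the ratio of leading coefficients, -2/(4) = -1/2.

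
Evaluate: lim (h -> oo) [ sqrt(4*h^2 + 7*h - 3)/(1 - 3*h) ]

-2/3

For large |h|, √(4*h^2 + 7*h - 3) ≈ √4·|h| and the denominator ≈ -3h.
Since h → +∞, |h| = h, giving √4/(-3) = -2/3.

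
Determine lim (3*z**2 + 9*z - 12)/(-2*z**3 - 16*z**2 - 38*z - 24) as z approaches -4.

At z = -4 both the top and bottom vanish — a removable singularity. Factoring out (z + 4) from each leaves (3*z - 3)/(-2*z^2 - 8*z - 6), which at z = -4 equals 5/2.

5/2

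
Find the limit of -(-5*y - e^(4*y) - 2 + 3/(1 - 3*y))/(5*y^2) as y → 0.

Substitution gives 0/0; apply L'Hôpital's rule 2 times.
After differentiating numerator and denominator 2 times the quotient is (-16*e^(4*y) - 54/(3*y - 1)^3)/(-10); at y = 0 this is -19/5.

-19/5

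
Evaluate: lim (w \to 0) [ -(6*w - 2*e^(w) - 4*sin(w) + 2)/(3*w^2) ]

Substitution gives 0/0 (the numerator vanishes to order 2).
Expand each term to order w^2: the coefficient of w^2 in -2·e^(w) is -1 and in -4·sin(w) is 0.
Lower-order terms cancel with the polynomial part, so the numerator is (-1)·w^2 + o(w^2), and the limit is (-1)/(-3) = 1/3.

1/3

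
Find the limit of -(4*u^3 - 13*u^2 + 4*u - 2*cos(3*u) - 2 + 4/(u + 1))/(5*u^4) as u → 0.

11/20

Substitution gives 0/0; apply L'Hôpital's rule 4 times.
After differentiating numerator and denominator 4 times the quotient is (-162*cos(3*u) + 96/(u + 1)^5)/(-120); at u = 0 this is 11/20.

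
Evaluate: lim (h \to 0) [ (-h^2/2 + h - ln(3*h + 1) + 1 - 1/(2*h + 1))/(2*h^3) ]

Substitution gives 0/0 (the numerator vanishes to order 3).
Expand each term to order h^3: the coefficient of h^3 in −ln(1 + 3h) is -9 and in −1/(1 + 2h) is 8.
Lower-order terms cancel with the polynomial part, so the numerator is (-1)·h^3 + o(h^3), and the limit is (-1)/(2) = -1/2.

-1/2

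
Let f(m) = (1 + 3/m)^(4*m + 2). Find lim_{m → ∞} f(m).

Let L be the limit and take ln: ln L = lim (4m + 2)·ln(1 + 3/m) = lim (4m + 2)·(3/m + O(1/m²)) = 12.
Hence L = e^(12).

e^(12)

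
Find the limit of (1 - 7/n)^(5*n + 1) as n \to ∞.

e^(-35)

The base → 1 and the exponent → ∞: a 1^∞ form.
Take logarithms: (5n + 1)·ln(1 - 7/n). Since ln(1+u) ~ u for small u, this behaves like (5n)·(-7/n) → -35.
So the limit is e^(-35).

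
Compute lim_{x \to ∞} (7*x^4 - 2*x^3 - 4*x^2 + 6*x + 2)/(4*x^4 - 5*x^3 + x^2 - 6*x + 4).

Numerator and denominator both have degree 4.
Dividing every term by x^4, all lower-order terms vanish and the limit is the ratio of leading coefficients, 7/(4) = 7/4.

7/4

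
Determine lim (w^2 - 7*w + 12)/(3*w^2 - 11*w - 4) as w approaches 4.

1/13

Direct substitution gives 0/0, so factor. Both numerator and denominator have (w - 4) as a factor.
After cancelling, the expression reduces to (w - 3)/(3*w + 1).
Substituting w = 4 gives 1/13.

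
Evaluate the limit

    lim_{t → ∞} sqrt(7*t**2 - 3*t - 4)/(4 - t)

For large |t|, √(7*t^2 - 3*t - 4) ≈ √7·|t| and the denominator ≈ -t.
Since t → +∞, |t| = t, giving √7/(-1) = -√(7).

-√(7)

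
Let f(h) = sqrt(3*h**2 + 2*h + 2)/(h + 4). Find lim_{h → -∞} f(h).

-√(3)

For large |h|, √(3*h^2 + 2*h + 2) ≈ √3·|h| and the denominator ≈ h.
Since h → −∞, |h| = −h, giving −√3/(1) = -√(3).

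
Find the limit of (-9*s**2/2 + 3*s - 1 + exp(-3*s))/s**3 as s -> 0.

Direct substitution gives 0/0.
Apply L'Hôpital: lim (-9*s + 3 - 3*e^(-3*s))/(3*s^2), still 0/0.
Apply L'Hôpital: lim (-9 + 9*e^(-3*s))/(6*s), still 0/0.
After 3 applications of L'Hôpital's rule the quotient is (-27*e^(-3*s))/(6); substituting s = 0 gives -9/2.

-9/2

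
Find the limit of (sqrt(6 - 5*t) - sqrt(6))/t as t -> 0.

A 0/0 form; rationalise with √(6 - 5t) + √6. This collapses the numerator to -5t, leaving -5/(√(6 - 5t) + √6) → -5/(2√6) = -5*√(6)/12.

-5*√(6)/12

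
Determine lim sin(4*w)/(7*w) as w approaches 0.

4/7

Substitution gives 0/0.
Write it as (4/7)·sin(4w)/(4w); since sin(u)/u → 1, the limit is 4/7.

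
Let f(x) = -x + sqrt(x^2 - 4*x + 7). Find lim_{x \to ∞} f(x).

An ∞ − ∞ form. Rationalising with the conjugate, the difference becomes (-4x + 7) / (√(x^2 - 4*x + 7) + x).
For large x the denominator behaves like 2·x, so the quotient tends to -4/2 = -2.

-2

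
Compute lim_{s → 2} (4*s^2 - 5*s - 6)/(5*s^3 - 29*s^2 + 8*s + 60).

At s = 2 both the top and bottom vanish — a removable singularity. Factoring out (s - 2) from each leaves (4*s + 3)/(5*s^2 - 19*s - 30), which at s = 2 equals -11/48.

-11/48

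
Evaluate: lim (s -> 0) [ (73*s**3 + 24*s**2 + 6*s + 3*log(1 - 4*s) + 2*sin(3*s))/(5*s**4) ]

-192/5

Substitution gives 0/0 (the numerator vanishes to order 4).
Expand each term to order s^4: the coefficient of s^4 in 2·sin(3s) is 0 and in 3·ln(1 - 4s) is -192.
Lower-order terms cancel with the polynomial part, so the numerator is (-192)·s^4 + o(s^4), and the limit is (-192)/(5) = -192/5.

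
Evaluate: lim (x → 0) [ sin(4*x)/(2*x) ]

2

Substitution gives 0/0.
Write it as (4/2)·sin(4x)/(4x); since sin(u)/u → 1, the limit is 2.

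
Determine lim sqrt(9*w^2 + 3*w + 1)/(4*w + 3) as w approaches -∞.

-3/4

For large |w|, √(9*w^2 + 3*w + 1) ≈ √9·|w| and the denominator ≈ 4w.
Since w → −∞, |w| = −w, giving −√9/(4) = -3/4.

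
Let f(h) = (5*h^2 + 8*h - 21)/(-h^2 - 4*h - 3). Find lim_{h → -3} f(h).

Since h = -3 makes numerator and denominator zero, (h + 3) divides both.
Cancelling it gives (5*h - 7)/(-h - 1); now plug in h = -3 to get -11.

-11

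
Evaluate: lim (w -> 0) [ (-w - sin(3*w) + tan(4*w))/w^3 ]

Substitution gives 0/0 (the numerator vanishes to order 3).
Expand each term to order w^3: the coefficient of w^3 in tan(4w) is 64/3 and in −sin(3w) is 9/2.
Lower-order terms cancel with the polynomial part, so the numerator is (155/6)·w^3 + o(w^3), and the limit is (155/6)/(1) = 155/6.

155/6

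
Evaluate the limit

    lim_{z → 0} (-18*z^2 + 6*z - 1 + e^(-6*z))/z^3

Direct substitution gives 0/0.
Apply L'Hôpital: lim (-36*z + 6 - 6*e^(-6*z))/(3*z^2), still 0/0.
Apply L'Hôpital: lim (-36 + 36*e^(-6*z))/(6*z), still 0/0.
After 3 applications of L'Hôpital's rule the quotient is (-216*e^(-6*z))/(6); substituting z = 0 gives -36.

-36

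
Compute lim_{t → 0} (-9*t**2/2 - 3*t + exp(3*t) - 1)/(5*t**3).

Direct substitution gives 0/0.
Apply L'Hôpital: lim (-9*t + 3*e^(3*t) - 3)/(15*t^2), still 0/0.
Apply L'Hôpital: lim (9*e^(3*t) - 9)/(30*t), still 0/0.
After 3 applications of L'Hôpital's rule the quotient is (27*e^(3*t))/(30); substituting t = 0 gives 9/10.

9/10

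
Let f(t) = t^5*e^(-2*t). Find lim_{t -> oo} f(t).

Write as t^5/e^{2t}, an ∞/∞ form.
Exponential growth dominates any polynomial, so repeated L'Hôpital (or the standard result) gives 0.

0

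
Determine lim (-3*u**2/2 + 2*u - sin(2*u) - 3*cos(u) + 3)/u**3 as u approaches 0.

Substitution gives 0/0 (the numerator vanishes to order 3).
Expand each term to order u^3: the coefficient of u^3 in −sin(2u) is 4/3 and in -3·cos(u) is 0.
Lower-order terms cancel with the polynomial part, so the numerator is (4/3)·u^3 + o(u^3), and the limit is (4/3)/(1) = 4/3.

4/3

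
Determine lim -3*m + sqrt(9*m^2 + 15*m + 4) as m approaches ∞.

An ∞ − ∞ form. Rationalising with the conjugate, the difference becomes (15m + 4) / (√(9*m^2 + 15*m + 4) + 3m).
For large m the denominator behaves like 2·3m, so the quotient tends to 15/6 = 5/2.

5/2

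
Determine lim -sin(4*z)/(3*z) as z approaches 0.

Substitution gives 0/0.
Write it as (4/(-3))·sin(4z)/(4z); since sin(u)/u → 1, the limit is -4/3.

-4/3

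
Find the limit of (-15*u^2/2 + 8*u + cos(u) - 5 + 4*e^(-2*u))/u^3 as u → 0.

-16/3

Substitution gives 0/0 (the numerator vanishes to order 3).
Expand each term to order u^3: the coefficient of u^3 in 4·e^(-2u) is -16/3 and in cos(u) is 0.
Lower-order terms cancel with the polynomial part, so the numerator is (-16/3)·u^3 + o(u^3), and the limit is (-16/3)/(1) = -16/3.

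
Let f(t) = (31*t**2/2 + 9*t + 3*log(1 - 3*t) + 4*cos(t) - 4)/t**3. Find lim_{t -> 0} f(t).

Substitution gives 0/0 (the numerator vanishes to order 3).
Expand each term to order t^3: the coefficient of t^3 in 4·cos(t) is 0 and in 3·ln(1 - 3t) is -27.
Lower-order terms cancel with the polynomial part, so the numerator is (-27)·t^3 + o(t^3), and the limit is (-27)/(1) = -27.

-27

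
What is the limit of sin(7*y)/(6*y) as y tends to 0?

Substitution gives 0/0.
Write it as (7/6)·sin(7y)/(7y); since sin(u)/u → 1, the limit is 7/6.

7/6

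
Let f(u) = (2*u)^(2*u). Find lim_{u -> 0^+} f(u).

1

Base → 0⁺ and exponent → 0⁺: a 0^0 form.
Take logs: 2u·ln(2u). This is 0·(−∞); rewriting as ln(2u)/(1/(2u)) and applying L'Hôpital gives 0.
Hence the limit is e^0 = 1.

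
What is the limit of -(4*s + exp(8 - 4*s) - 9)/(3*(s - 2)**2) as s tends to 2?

Direct substitution gives 0/0.
Apply L'Hôpital: lim (4 - 4*e^(8 - 4*s))/(12 - 6*s), still 0/0.
After 2 applications of L'Hôpital's rule the quotient is (16*e^(8 - 4*s))/(-6); substituting s = 2 gives -8/3.

-8/3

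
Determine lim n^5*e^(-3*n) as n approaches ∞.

Write as n^5/e^{3n}, an ∞/∞ form.
Exponential growth dominates any polynomial, so repeated L'Hôpital (or the standard result) gives 0.

0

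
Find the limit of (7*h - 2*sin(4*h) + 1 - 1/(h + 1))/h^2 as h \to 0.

Substitution gives 0/0 (the numerator vanishes to order 2).
Expand each term to order h^2: the coefficient of h^2 in −1/(1 + h) is -1 and in -2·sin(4h) is 0.
Lower-order terms cancel with the polynomial part, so the numerator is (-1)·h^2 + o(h^2), and the limit is (-1)/(1) = -1.

-1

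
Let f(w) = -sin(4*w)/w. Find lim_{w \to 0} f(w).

-4

Substitution gives 0/0.
Write it as (4/(-1))·sin(4w)/(4w); since sin(u)/u → 1, the limit is -4.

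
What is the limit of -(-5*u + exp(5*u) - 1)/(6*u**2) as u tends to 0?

-25/12

Direct substitution gives 0/0.
Apply L'Hôpital: lim (5*e^(5*u) - 5)/(-12*u), still 0/0.
After 2 applications of L'Hôpital's rule the quotient is (25*e^(5*u))/(-12); substituting u = 0 gives -25/12.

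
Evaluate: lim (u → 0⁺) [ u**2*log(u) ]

0

This is a 0·(−∞) form. Rewrite as 1·ln(u) / u^(−2) and apply L'Hôpital:
the derivative quotient is 1·(1/u) / (−2·u^(−3)) = (-1/2)·u^2 → 0.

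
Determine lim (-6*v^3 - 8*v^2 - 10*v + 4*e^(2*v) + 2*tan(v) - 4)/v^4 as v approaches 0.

8/3

Substitution gives 0/0 (the numerator vanishes to order 4).
Expand each term to order v^4: the coefficient of v^4 in 4·e^(2v) is 8/3 and in 2·tan(v) is 0.
Lower-order terms cancel with the polynomial part, so the numerator is (8/3)·v^4 + o(v^4), and the limit is (8/3)/(1) = 8/3.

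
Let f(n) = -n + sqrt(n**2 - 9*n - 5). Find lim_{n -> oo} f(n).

-9/2

This has the form ∞ − ∞. Multiply and divide by the conjugate √(n^2 - 9*n - 5) + n.
That gives (-9n - 5) / (√(n^2 - 9*n - 5) + n).
Divide numerator and denominator by n: the limit is -9/(2·1) = -9/2.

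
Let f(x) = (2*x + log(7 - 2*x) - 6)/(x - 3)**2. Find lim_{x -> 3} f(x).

-2

Direct substitution gives 0/0.
Apply L'Hôpital: lim (2 - 2/(7 - 2*x))/(2*x - 6), still 0/0.
After 2 applications of L'Hôpital's rule the quotient is (-4/(7 - 2*x)^2)/(2); substituting x = 3 gives -2.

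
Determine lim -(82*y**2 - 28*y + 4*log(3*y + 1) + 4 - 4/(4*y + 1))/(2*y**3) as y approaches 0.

Substitution gives 0/0 (the numerator vanishes to order 3).
Expand each term to order y^3: the coefficient of y^3 in -4·1/(1 + 4y) is 256 and in 4·ln(1 + 3y) is 36.
Lower-order terms cancel with the polynomial part, so the numerator is (292)·y^3 + o(y^3), and the limit is (292)/(-2) = -146.

-146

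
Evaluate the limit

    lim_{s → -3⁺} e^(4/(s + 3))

∞

As s → -3⁺, 4/(s + 3) → +∞, so e^(4/(s + 3)) → ∞.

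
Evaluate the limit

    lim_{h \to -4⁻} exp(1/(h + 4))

As h → -4⁻, 1/(h + 4) → −∞, so e^(1/(h + 4)) → 0.

0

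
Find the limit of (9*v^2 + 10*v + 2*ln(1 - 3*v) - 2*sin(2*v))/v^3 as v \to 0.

-46/3

Substitution gives 0/0; apply L'Hôpital's rule 3 times.
After differentiating numerator and denominator 3 times the quotient is (16*cos(2*v) + 108/(3*v - 1)^3)/(6); at v = 0 this is -46/3.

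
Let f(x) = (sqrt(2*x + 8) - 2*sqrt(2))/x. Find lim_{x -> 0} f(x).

√(2)/4

Substitution gives 0/0. Multiply numerator and denominator by the conjugate √(8 + 2x) + √8.
The numerator becomes (8 + 2x) − 8 = 2x, so the expression simplifies to 2/(√(8 + 2x) + √8).
Letting x → 0 gives 2/(2√8) = √(2)/4.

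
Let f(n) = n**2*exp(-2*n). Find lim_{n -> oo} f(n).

Write as n^2/e^{2n}, an ∞/∞ form.
Exponential growth dominates any polynomial, so repeated L'Hôpital (or the standard result) gives 0.

0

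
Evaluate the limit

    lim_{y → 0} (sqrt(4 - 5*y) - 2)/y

-5/4

Substitution gives 0/0. Multiply numerator and denominator by the conjugate √(4 - 5y) + √4.
The numerator becomes (4 - 5y) − 4 = -5y, so the expression simplifies to -5/(√(4 - 5y) + √4).
Letting y → 0 gives -5/(2√4) = -5/4.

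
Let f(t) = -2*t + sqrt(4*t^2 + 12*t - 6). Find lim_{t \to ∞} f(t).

This has the form ∞ − ∞. Multiply and divide by the conjugate √(4*t^2 + 12*t - 6) + 2t.
That gives (12t - 6) / (√(4*t^2 + 12*t - 6) + 2t).
Divide numerator and denominator by t: the limit is 12/(2·2) = 3.

3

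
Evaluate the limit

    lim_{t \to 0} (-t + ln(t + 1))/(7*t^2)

Direct substitution gives 0/0.
Apply L'Hôpital: lim (-1 + 1/(t + 1))/(14*t), still 0/0.
After 2 applications of L'Hôpital's rule the quotient is (-1/(t + 1)^2)/(14); substituting t = 0 gives -1/14.

-1/14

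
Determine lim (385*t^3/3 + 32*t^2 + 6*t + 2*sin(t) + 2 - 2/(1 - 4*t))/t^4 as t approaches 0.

-512

Substitution gives 0/0 (the numerator vanishes to order 4).
Expand each term to order t^4: the coefficient of t^4 in 2·sin(t) is 0 and in -2·1/(1 - 4t) is -512.
Lower-order terms cancel with the polynomial part, so the numerator is (-512)·t^4 + o(t^4), and the limit is (-512)/(1) = -512.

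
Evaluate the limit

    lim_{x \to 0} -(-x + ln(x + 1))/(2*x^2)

Direct substitution gives 0/0.
Apply L'Hôpital: lim (-1 + 1/(x + 1))/(-4*x), still 0/0.
After 2 applications of L'Hôpital's rule the quotient is (-1/(x + 1)^2)/(-4); substituting x = 0 gives 1/4.

1/4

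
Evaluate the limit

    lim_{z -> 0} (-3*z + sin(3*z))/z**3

-9/2

Direct substitution gives 0/0.
Apply L'Hôpital: lim (3*cos(3*z) - 3)/(3*z^2), still 0/0.
Apply L'Hôpital: lim (-9*sin(3*z))/(6*z), still 0/0.
After 3 applications of L'Hôpital's rule the quotient is (-27*cos(3*z))/(6); substituting z = 0 gives -9/2.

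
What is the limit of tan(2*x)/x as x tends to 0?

Substitution gives 0/0.
Since tan(u)/u → 1 as u → 0, tan(2x)/(2x) → 1 and the limit is 2.

2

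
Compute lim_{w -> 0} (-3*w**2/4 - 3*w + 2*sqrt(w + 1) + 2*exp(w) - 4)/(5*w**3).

11/120

Substitution gives 0/0 (the numerator vanishes to order 3).
Expand each term to order w^3: the coefficient of w^3 in 2·√(1 + w) is 1/8 and in 2·e^(w) is 1/3.
Lower-order terms cancel with the polynomial part, so the numerator is (11/24)·w^3 + o(w^3), and the limit is (11/24)/(5) = 11/120.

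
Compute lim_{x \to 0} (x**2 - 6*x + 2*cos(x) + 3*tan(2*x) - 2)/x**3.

8

Substitution gives 0/0; apply L'Hôpital's rule 3 times.
After differentiating numerator and denominator 3 times the quotient is (2*sin(x) + 144*tan(2*x)^4 + 192*tan(2*x)^2 + 48)/(6); at x = 0 this is 8.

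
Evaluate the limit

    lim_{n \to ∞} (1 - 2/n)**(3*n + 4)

e^(-6)

Write it as [(1 - 2/n)^n]^(3) · (1 - 2/n)^(4). The bracketed term tends to e^(-2) and the second factor to 1, so the limit is e^(-6).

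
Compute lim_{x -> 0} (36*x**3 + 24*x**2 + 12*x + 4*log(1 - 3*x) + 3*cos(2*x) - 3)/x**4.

Substitution gives 0/0; apply L'Hôpital's rule 4 times.
After differentiating numerator and denominator 4 times the quotient is (48*cos(2*x) - 1944/(3*x - 1)^4)/(24); at x = 0 this is -79.

-79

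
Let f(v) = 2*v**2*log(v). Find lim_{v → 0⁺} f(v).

This is a 0·(−∞) form. Rewrite as 2·ln(v) / v^(−2) and apply L'Hôpital:
the derivative quotient is 2·(1/v) / (−2·v^(−3)) = (-2/2)·v^2 → 0.

0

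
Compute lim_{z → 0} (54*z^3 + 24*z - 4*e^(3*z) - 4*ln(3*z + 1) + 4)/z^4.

135/2

Substitution gives 0/0; apply L'Hôpital's rule 4 times.
After differentiating numerator and denominator 4 times the quotient is (-324*e^(3*z) + 1944/(3*z + 1)^4)/(24); at z = 0 this is 135/2.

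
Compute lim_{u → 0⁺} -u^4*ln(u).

This is a 0·(−∞) form. Rewrite as -1·ln(u) / u^(−4) and apply L'Hôpital:
the derivative quotient is -1·(1/u) / (−4·u^(−5)) = (1/4)·u^4 → 0.

0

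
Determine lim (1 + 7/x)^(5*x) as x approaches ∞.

Let L be the limit and take ln: ln L = lim (5x)·ln(1 + 7/x) = lim (5x)·(7/x + O(1/x²)) = 35.
Hence L = e^(35).

e^(35)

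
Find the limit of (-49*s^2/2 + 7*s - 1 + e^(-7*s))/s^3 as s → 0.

Direct substitution gives 0/0.
Apply L'Hôpital: lim (-49*s + 7 - 7*e^(-7*s))/(3*s^2), still 0/0.
Apply L'Hôpital: lim (-49 + 49*e^(-7*s))/(6*s), still 0/0.
After 3 applications of L'Hôpital's rule the quotient is (-343*e^(-7*s))/(6); substituting s = 0 gives -343/6.

-343/6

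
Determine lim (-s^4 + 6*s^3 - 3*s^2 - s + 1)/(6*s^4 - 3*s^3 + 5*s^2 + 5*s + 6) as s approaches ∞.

Numerator and denominator both have degree 4.
Dividing every term by s^4, all lower-order terms vanish and the limit is the ratio of leading coefficients, -1/(6) = -1/6.

-1/6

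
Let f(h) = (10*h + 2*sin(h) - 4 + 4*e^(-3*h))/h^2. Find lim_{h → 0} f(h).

Substitution gives 0/0 (the numerator vanishes to order 2).
Expand each term to order h^2: the coefficient of h^2 in 4·e^(-3h) is 18 and in 2·sin(h) is 0.
Lower-order terms cancel with the polynomial part, so the numerator is (18)·h^2 + o(h^2), and the limit is (18)/(1) = 18.

18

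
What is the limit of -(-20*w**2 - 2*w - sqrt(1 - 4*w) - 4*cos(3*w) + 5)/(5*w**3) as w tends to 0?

Substitution gives 0/0 (the numerator vanishes to order 3).
Expand each term to order w^3: the coefficient of w^3 in −√(1 - 4w) is 4 and in -4·cos(3w) is 0.
Lower-order terms cancel with the polynomial part, so the numerator is (4)·w^3 + o(w^3), and the limit is (4)/(-5) = -4/5.

-4/5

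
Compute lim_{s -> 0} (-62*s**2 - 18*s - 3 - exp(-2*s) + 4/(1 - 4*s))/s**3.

772/3

Substitution gives 0/0 (the numerator vanishes to order 3).
Expand each term to order s^3: the coefficient of s^3 in −e^(-2s) is 4/3 and in 4·1/(1 - 4s) is 256.
Lower-order terms cancel with the polynomial part, so the numerator is (772/3)·s^3 + o(s^3), and the limit is (772/3)/(1) = 772/3.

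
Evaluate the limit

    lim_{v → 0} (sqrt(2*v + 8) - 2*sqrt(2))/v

Substitution gives 0/0. Multiply numerator and denominator by the conjugate √(8 + 2v) + √8.
The numerator becomes (8 + 2v) − 8 = 2v, so the expression simplifies to 2/(√(8 + 2v) + √8).
Letting v → 0 gives 2/(2√8) = √(2)/4.

√(2)/4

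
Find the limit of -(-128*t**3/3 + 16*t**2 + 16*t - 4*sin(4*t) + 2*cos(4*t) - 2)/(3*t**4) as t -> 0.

Substitution gives 0/0; apply L'Hôpital's rule 4 times.
After differentiating numerator and denominator 4 times the quotient is (-1024*sin(4*t) + 512*cos(4*t))/(-72); at t = 0 this is -64/9.

-64/9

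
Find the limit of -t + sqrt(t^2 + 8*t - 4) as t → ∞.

An ∞ − ∞ form. Rationalising with the conjugate, the difference becomes (8t - 4) / (√(t^2 + 8*t - 4) + t).
For large t the denominator behaves like 2·t, so the quotient tends to 8/2 = 4.

4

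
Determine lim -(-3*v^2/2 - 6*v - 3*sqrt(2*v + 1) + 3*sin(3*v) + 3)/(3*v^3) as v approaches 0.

5

Substitution gives 0/0 (the numerator vanishes to order 3).
Expand each term to order v^3: the coefficient of v^3 in -3·√(1 + 2v) is -3/2 and in 3·sin(3v) is -27/2.
Lower-order terms cancel with the polynomial part, so the numerator is (-15)·v^3 + o(v^3), and the limit is (-15)/(-3) = 5.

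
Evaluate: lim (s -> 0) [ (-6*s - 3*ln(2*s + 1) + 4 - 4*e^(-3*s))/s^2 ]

-12

Substitution gives 0/0; apply L'Hôpital's rule 2 times.
After differentiating numerator and denominator 2 times the quotient is (-36*e^(-3*s) + 12/(2*s + 1)^2)/(2); at s = 0 this is -12.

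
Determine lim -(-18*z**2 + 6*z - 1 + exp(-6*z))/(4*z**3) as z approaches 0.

Direct substitution gives 0/0.
Apply L'Hôpital: lim (-36*z + 6 - 6*e^(-6*z))/(-12*z^2), still 0/0.
Apply L'Hôpital: lim (-36 + 36*e^(-6*z))/(-24*z), still 0/0.
After 3 applications of L'Hôpital's rule the quotient is (-216*e^(-6*z))/(-24); substituting z = 0 gives 9.

9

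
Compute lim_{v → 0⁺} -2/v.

As v → 0⁺, (v) → 0⁺, so (v)^1 → 0⁺ and -2/(v)^1 → -∞.

-∞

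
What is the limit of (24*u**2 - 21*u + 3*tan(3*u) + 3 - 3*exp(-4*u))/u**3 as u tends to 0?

59

Substitution gives 0/0; apply L'Hôpital's rule 3 times.
After differentiating numerator and denominator 3 times the quotient is (6*(27*(3*tan(3*u)^2 + 1)*e^(4*u)/cos(3*u)^2 + 32)*e^(-4*u))/(6); at u = 0 this is 59.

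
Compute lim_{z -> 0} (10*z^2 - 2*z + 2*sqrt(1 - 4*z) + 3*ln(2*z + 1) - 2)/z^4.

Substitution gives 0/0; apply L'Hôpital's rule 4 times.
After differentiating numerator and denominator 4 times the quotient is (-288/(2*z + 1)^4 - 480/(1 - 4*z)^(7/2))/(24); at z = 0 this is -32.

-32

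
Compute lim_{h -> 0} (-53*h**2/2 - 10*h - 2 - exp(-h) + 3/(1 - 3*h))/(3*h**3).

487/18

Substitution gives 0/0; apply L'Hôpital's rule 3 times.
After differentiating numerator and denominator 3 times the quotient is (e^(-h) + 486/(3*h - 1)^4)/(18); at h = 0 this is 487/18.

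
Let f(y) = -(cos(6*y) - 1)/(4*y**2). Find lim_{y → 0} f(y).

9/2

Direct substitution gives 0/0.
Apply L'Hôpital: lim (-6*sin(6*y))/(-8*y), still 0/0.
After 2 applications of L'Hôpital's rule the quotient is (-36*cos(6*y))/(-8); substituting y = 0 gives 9/2.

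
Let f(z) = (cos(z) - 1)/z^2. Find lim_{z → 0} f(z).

-1/2

Direct substitution gives 0/0.
Apply L'Hôpital: lim (-sin(z))/(2*z), still 0/0.
After 2 applications of L'Hôpital's rule the quotient is (-cos(z))/(2); substituting z = 0 gives -1/2.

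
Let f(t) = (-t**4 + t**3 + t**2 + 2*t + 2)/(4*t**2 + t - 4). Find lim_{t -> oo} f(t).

-∞

The numerator has higher degree (4 > 2); the quotient behaves like (-1/(4))·t^2 for large |t|.
As t → +∞ this diverges to -∞.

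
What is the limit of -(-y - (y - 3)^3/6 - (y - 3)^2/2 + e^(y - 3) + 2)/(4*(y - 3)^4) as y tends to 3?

-1/96

Direct substitution gives 0/0.
Apply L'Hôpital: lim (-y - (y - 3)^2/2 + e^(y - 3) + 2)/(-16*(y - 3)^3), still 0/0.
Apply L'Hôpital: lim (-y + e^(y - 3) + 2)/(-48*(y - 3)^2), still 0/0.
Apply L'Hôpital: lim (e^(y - 3) - 1)/(288 - 96*y), still 0/0.
After 4 applications of L'Hôpital's rule the quotient is (e^(y - 3))/(-96); substituting y = 3 gives -1/96.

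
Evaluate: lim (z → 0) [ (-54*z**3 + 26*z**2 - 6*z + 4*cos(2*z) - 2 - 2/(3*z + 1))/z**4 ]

-478/3

Substitution gives 0/0; apply L'Hôpital's rule 4 times.
After differentiating numerator and denominator 4 times the quotient is (64*cos(2*z) - 3888/(3*z + 1)^5)/(24); at z = 0 this is -478/3.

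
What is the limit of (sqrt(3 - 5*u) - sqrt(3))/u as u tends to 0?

-5*√(3)/6

A 0/0 form; rationalise with √(3 - 5u) + √3. This collapses the numerator to -5u, leaving -5/(√(3 - 5u) + √3) → -5/(2√3) = -5*√(3)/6.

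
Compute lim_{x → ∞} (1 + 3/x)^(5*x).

e^(15)

Let L be the limit and take ln: ln L = lim (5x)·ln(1 + 3/x) = lim (5x)·(3/x + O(1/x²)) = 15.
Hence L = e^(15).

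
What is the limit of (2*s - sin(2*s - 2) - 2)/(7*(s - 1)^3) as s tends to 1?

4/21

Direct substitution gives 0/0.
Apply L'Hôpital: lim (2 - 2*cos(2*s - 2))/(21*(s - 1)^2), still 0/0.
Apply L'Hôpital: lim (4*sin(2*s - 2))/(42*s - 42), still 0/0.
After 3 applications of L'Hôpital's rule the quotient is (8*cos(2*s - 2))/(42); substituting s = 1 gives 4/21.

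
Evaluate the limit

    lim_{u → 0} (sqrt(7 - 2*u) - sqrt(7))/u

-√(7)/7

Substitution gives 0/0. Multiply numerator and denominator by the conjugate √(7 - 2u) + √7.
The numerator becomes (7 - 2u) − 7 = -2u, so the expression simplifies to -2/(√(7 - 2u) + √7).
Letting u → 0 gives -2/(2√7) = -√(7)/7.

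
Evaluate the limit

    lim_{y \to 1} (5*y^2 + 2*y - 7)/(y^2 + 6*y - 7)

Direct substitution gives 0/0, so factor. Both numerator and denominator have (y - 1) as a factor.
After cancelling, the expression reduces to (5*y + 7)/(y + 7).
Substituting y = 1 gives 3/2.

3/2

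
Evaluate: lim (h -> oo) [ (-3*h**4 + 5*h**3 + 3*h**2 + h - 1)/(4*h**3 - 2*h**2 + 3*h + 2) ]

-∞

The numerator has higher degree (4 > 3); the quotient behaves like (-3/(4))·h^1 for large |h|.
As h → +∞ this diverges to -∞.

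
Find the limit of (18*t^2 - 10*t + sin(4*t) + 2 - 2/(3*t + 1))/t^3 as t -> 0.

130/3

Substitution gives 0/0 (the numerator vanishes to order 3).
Expand each term to order t^3: the coefficient of t^3 in sin(4t) is -32/3 and in -2·1/(1 + 3t) is 54.
Lower-order terms cancel with the polynomial part, so the numerator is (130/3)·t^3 + o(t^3), and the limit is (130/3)/(1) = 130/3.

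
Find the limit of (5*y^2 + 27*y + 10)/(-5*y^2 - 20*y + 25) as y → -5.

At y = -5 both the top and bottom vanish — a removable singularity. Factoring out (y + 5) from each leaves (5*y + 2)/(5 - 5*y), which at y = -5 equals -23/30.

-23/30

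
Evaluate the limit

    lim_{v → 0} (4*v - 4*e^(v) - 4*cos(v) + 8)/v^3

Substitution gives 0/0 (the numerator vanishes to order 3).
Expand each term to order v^3: the coefficient of v^3 in -4·e^(v) is -2/3 and in -4·cos(v) is 0.
Lower-order terms cancel with the polynomial part, so the numerator is (-2/3)·v^3 + o(v^3), and the limit is (-2/3)/(1) = -2/3.

-2/3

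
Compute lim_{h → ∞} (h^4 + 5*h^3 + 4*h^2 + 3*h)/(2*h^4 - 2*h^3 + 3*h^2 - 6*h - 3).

Numerator and denominator both have degree 4.
Dividing every term by h^4, all lower-order terms vanish and the limit is the ratio of leading coefficients, 1/(2) = 1/2.

1/2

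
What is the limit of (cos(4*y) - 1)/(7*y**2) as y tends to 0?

Direct substitution gives 0/0.
Apply L'Hôpital: lim (-4*sin(4*y))/(14*y), still 0/0.
After 2 applications of L'Hôpital's rule the quotient is (-16*cos(4*y))/(14); substituting y = 0 gives -8/7.

-8/7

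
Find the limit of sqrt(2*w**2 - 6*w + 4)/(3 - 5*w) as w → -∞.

For large |w|, √(2*w^2 - 6*w + 4) ≈ √2·|w| and the denominator ≈ -5w.
Since w → −∞, |w| = −w, giving −√2/(-5) = √(2)/5.

√(2)/5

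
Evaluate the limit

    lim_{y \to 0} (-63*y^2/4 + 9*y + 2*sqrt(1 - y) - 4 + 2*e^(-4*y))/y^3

-515/24

Substitution gives 0/0; apply L'Hôpital's rule 3 times.
After differentiating numerator and denominator 3 times the quotient is (-128*e^(-4*y) - 3/(4*(1 - y)^(5/2)))/(6); at y = 0 this is -515/24.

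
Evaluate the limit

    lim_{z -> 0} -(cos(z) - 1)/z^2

Direct substitution gives 0/0.
Apply L'Hôpital: lim (-sin(z))/(-2*z), still 0/0.
After 2 applications of L'Hôpital's rule the quotient is (-cos(z))/(-2); substituting z = 0 gives 1/2.

1/2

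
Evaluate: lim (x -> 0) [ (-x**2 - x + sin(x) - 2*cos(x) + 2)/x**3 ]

Substitution gives 0/0; apply L'Hôpital's rule 3 times.
After differentiating numerator and denominator 3 times the quotient is (-2*sin(x) - cos(x))/(6); at x = 0 this is -1/6.

-1/6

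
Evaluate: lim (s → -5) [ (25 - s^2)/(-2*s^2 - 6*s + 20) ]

At s = -5 both the top and bottom vanish — a removable singularity. Factoring out (s + 5) from each leaves (5 - s)/(4 - 2*s), which at s = -5 equals 5/7.

5/7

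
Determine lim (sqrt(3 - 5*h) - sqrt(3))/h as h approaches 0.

A 0/0 form; rationalise with √(3 - 5h) + √3. This collapses the numerator to -5h, leaving -5/(√(3 - 5h) + √3) → -5/(2√3) = -5*√(3)/6.

-5*√(3)/6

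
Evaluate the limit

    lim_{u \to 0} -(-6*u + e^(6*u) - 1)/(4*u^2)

-9/2

Direct substitution gives 0/0.
Apply L'Hôpital: lim (6*e^(6*u) - 6)/(-8*u), still 0/0.
After 2 applications of L'Hôpital's rule the quotient is (36*e^(6*u))/(-8); substituting u = 0 gives -9/2.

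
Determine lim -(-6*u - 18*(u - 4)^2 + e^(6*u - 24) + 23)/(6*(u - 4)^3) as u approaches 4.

Direct substitution gives 0/0.
Apply L'Hôpital: lim (-36*u + 6*e^(6*u - 24) + 138)/(-18*(u - 4)^2), still 0/0.
Apply L'Hôpital: lim (36*e^(6*u - 24) - 36)/(144 - 36*u), still 0/0.
After 3 applications of L'Hôpital's rule the quotient is (216*e^(6*u - 24))/(-36); substituting u = 4 gives -6.

-6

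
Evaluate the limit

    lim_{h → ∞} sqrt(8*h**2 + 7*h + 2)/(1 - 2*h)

For large |h|, √(8*h^2 + 7*h + 2) ≈ √8·|h| and the denominator ≈ -2h.
Since h → +∞, |h| = h, giving √8/(-2) = -√(2).

-√(2)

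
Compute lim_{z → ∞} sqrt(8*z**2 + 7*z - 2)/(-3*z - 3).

-2*√(2)/3

For large |z|, √(8*z^2 + 7*z - 2) ≈ √8·|z| and the denominator ≈ -3z.
Since z → +∞, |z| = z, giving √8/(-3) = -2*√(2)/3.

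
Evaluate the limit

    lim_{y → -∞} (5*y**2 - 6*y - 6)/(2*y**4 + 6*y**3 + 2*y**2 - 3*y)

0

The denominator has degree 4 and the numerator degree 2. Dividing numerator and denominator by y^4 sends every term to 0 except the leading denominator term, so the limit is 0.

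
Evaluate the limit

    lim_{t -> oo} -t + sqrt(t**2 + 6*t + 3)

This has the form ∞ − ∞. Multiply and divide by the conjugate √(t^2 + 6*t + 3) + t.
That gives (6t + 3) / (√(t^2 + 6*t + 3) + t).
Divide numerator and denominator by t: the limit is 6/(2·1) = 3.

3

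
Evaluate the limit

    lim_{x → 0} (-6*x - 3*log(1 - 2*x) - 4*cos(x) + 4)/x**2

8

Substitution gives 0/0; apply L'Hôpital's rule 2 times.
After differentiating numerator and denominator 2 times the quotient is (4*cos(x) + 12/(2*x - 1)^2)/(2); at x = 0 this is 8.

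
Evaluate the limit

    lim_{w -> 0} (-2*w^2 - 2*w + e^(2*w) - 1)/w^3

4/3

Direct substitution gives 0/0.
Apply L'Hôpital: lim (-4*w + 2*e^(2*w) - 2)/(3*w^2), still 0/0.
Apply L'Hôpital: lim (4*e^(2*w) - 4)/(6*w), still 0/0.
After 3 applications of L'Hôpital's rule the quotient is (8*e^(2*w))/(6); substituting w = 0 gives 4/3.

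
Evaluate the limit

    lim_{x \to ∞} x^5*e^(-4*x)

Write as x^5/e^{4x}, an ∞/∞ form.
Exponential growth dominates any polynomial, so repeated L'Hôpital (or the standard result) gives 0.

0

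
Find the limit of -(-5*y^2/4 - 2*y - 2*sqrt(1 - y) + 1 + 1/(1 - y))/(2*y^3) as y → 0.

-9/16

Substitution gives 0/0; apply L'Hôpital's rule 3 times.
After differentiating numerator and denominator 3 times the quotient is (6/(1 - y)^4 + 3*(y - 1)^4/(4*(1 - y)^(13/2)))/(-12); at y = 0 this is -9/16.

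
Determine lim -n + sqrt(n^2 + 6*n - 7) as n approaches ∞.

This has the form ∞ − ∞. Multiply and divide by the conjugate √(n^2 + 6*n - 7) + n.
That gives (6n - 7) / (√(n^2 + 6*n - 7) + n).
Divide numerator and denominator by n: the limit is 6/(2·1) = 3.

3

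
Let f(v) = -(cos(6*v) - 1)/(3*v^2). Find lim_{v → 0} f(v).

6

Direct substitution gives 0/0.
Apply L'Hôpital: lim (-6*sin(6*v))/(-6*v), still 0/0.
After 2 applications of L'Hôpital's rule the quotient is (-36*cos(6*v))/(-6); substituting v = 0 gives 6.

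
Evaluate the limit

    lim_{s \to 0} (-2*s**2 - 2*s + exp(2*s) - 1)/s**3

Direct substitution gives 0/0.
Apply L'Hôpital: lim (-4*s + 2*e^(2*s) - 2)/(3*s^2), still 0/0.
Apply L'Hôpital: lim (4*e^(2*s) - 4)/(6*s), still 0/0.
After 3 applications of L'Hôpital's rule the quotient is (8*e^(2*s))/(6); substituting s = 0 gives 4/3.

4/3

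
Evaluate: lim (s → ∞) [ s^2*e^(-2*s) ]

Write as s^2/e^{2s}, an ∞/∞ form.
Exponential growth dominates any polynomial, so repeated L'Hôpital (or the standard result) gives 0.

0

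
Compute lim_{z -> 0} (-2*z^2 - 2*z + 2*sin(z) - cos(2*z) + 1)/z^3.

Substitution gives 0/0 (the numerator vanishes to order 3).
Expand each term to order z^3: the coefficient of z^3 in 2·sin(z) is -1/3 and in −cos(2z) is 0.
Lower-order terms cancel with the polynomial part, so the numerator is (-1/3)·z^3 + o(z^3), and the limit is (-1/3)/(1) = -1/3.

-1/3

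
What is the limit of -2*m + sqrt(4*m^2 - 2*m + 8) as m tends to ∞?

An ∞ − ∞ form. Rationalising with the conjugate, the difference becomes (-2m + 8) / (√(4*m^2 - 2*m + 8) + 2m).
For large m the denominator behaves like 2·2m, so the quotient tends to -2/4 = -1/2.

-1/2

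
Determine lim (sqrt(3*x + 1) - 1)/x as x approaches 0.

3/2

A 0/0 form; rationalise with √(1 + 3x) + √1. This collapses the numerator to 3x, leaving 3/(√(1 + 3x) + √1) → 3/(2√1) = 3/2.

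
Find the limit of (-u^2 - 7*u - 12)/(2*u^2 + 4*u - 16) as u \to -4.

-1/12

At u = -4 both the top and bottom vanish — a removable singularity. Factoring out (u + 4) from each leaves (-u - 3)/(2*u - 4), which at u = -4 equals -1/12.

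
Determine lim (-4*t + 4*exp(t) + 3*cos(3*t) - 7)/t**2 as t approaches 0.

Substitution gives 0/0 (the numerator vanishes to order 2).
Expand each term to order t^2: the coefficient of t^2 in 4·e^(t) is 2 and in 3·cos(3t) is -27/2.
Lower-order terms cancel with the polynomial part, so the numerator is (-23/2)·t^2 + o(t^2), and the limit is (-23/2)/(1) = -23/2.

-23/2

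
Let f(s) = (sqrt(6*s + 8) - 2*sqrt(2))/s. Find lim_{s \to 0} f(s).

A 0/0 form; rationalise with √(8 + 6s) + √8. This collapses the numerator to 6s, leaving 6/(√(8 + 6s) + √8) → 6/(2√8) = 3*√(2)/4.

3*√(2)/4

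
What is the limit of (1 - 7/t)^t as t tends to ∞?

The base → 1 and the exponent → ∞: a 1^∞ form.
Take logarithms: (t)·ln(1 - 7/t). Since ln(1+u) ~ u for small u, this behaves like (t)·(-7/t) → -7.
So the limit is e^(-7).

e^(-7)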